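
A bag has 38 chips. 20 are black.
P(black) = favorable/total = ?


P = 20/38 = 0.5263

P = 0.5263


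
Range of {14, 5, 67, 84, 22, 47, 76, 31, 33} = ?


Max = 84, Min = 5
Range = 84 - 5 = 79

Range = 79


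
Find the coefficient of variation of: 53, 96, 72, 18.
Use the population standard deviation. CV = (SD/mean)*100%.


Mean = 59.7500
SD = 28.5164
CV = (28.5164/59.7500)*100 = 47.7263%

CV = 47.7263%


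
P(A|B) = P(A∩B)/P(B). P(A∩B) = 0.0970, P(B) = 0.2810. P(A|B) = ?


P(A|B) = 0.0970/0.2810 = 0.3452

P(A|B) = 0.3452


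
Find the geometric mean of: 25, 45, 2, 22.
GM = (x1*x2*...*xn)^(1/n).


Product = 25 × 45 × 2 × 22 = 49500
GM = 49500^(1/4) = 14.9160

GM = 14.9160


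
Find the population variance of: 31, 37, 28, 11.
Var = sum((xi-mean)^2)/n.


Mean = 26.7500
Squared deviations: 18.0625, 105.0625, 1.5625, 248.0625
Sum = 372.7500
Variance = 372.7500/4 = 93.1875

Variance = 93.1875


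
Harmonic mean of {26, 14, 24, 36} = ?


Sum of reciprocals = 1/26 + 1/14 + 1/24 + 1/36 = 0.179335
HM = 4/0.179335 = 22.3047

HM = 22.3047


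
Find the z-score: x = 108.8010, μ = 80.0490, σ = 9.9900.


z = (108.8010 - 80.0490)/9.9900
= 28.7520/9.9900
= 2.8781

z = 2.8781


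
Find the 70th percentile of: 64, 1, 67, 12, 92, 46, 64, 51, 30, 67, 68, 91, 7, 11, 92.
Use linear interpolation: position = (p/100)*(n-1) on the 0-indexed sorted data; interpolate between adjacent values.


Sorted: 1, 7, 11, 12, 30, 46, 51, 64, 64, 67, 67, 68, 91, 92, 92
n = 15
Index = 70/100 * 14 = 9.8000
Lower = data[9] = 67, Upper = data[10] = 67
P70 = 67 + 0.8000*(0) = 67.0000

P70 = 67.0000


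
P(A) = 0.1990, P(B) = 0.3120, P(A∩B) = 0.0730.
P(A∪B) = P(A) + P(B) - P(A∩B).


P(A∪B) = 0.1990 + 0.3120 - 0.0730
= 0.5110 - 0.0730
= 0.4380

P(A∪B) = 0.4380


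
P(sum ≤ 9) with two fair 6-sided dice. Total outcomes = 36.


Total outcomes = 6×6 = 36
Favorable (sum ≤ 9): 30
P = 30/36 = 0.8333

P = 0.8333


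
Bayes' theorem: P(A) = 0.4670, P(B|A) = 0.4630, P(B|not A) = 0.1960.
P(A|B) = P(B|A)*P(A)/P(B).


P(B) = P(B|A)*P(A) + P(B|A')*P(A')
= 0.4630*0.4670 + 0.1960*0.5330
= 0.216221 + 0.104468 = 0.320689
P(A|B) = 0.216221/0.320689 = 0.6742

P(A|B) = 0.6742


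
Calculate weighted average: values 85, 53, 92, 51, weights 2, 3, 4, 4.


Numerator = 85*2 + 53*3 + 92*4 + 51*4 = 901
Denominator = 2 + 3 + 4 + 4 = 13
WM = 901/13 = 69.3077

WM = 69.3077


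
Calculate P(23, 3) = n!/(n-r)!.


P(23,3) = 23!/20!
= 25852016738884976640000/2432902008176640000
= 10626

P(23,3) = 10626


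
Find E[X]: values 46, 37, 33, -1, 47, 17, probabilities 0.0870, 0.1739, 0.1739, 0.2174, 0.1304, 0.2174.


E[X] = 46*0.0870 + 37*0.1739 + 33*0.1739 - 1*0.2174 + 47*0.1304 + 17*0.2174
= 4.0020 + 6.4343 + 5.7387 - 0.2174 + 6.1288 + 3.6958
= 25.7822

E[X] = 25.7822


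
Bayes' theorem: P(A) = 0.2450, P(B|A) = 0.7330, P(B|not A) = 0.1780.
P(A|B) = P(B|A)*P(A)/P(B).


P(B) = P(B|A)*P(A) + P(B|A')*P(A')
= 0.7330*0.2450 + 0.1780*0.7550
= 0.179585 + 0.134390 = 0.313975
P(A|B) = 0.179585/0.313975 = 0.5720

P(A|B) = 0.5720


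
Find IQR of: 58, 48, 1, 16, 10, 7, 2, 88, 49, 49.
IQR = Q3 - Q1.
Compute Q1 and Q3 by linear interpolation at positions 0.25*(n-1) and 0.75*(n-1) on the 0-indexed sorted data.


Sorted: 1, 2, 7, 10, 16, 48, 49, 49, 58, 88
Q1 (25th %ile) = 7.7500
Q3 (75th %ile) = 49.0000
IQR = 49.0000 - 7.7500 = 41.2500

IQR = 41.2500


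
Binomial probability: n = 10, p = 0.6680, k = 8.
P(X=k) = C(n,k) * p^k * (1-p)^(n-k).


C(10,8) = 45
p^8 = 0.039647
(1-p)^2 = 0.110224
P = 45 * 0.039647 * 0.110224 = 0.1967

P(X=8) = 0.1967


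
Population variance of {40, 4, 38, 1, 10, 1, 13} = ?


Mean = 15.2857
Squared deviations: 610.7959, 127.3673, 515.9388, 204.0816, 27.9388, 204.0816, 5.2245
Sum = 1695.4286
Variance = 1695.4286/7 = 242.2041

Variance = 242.2041


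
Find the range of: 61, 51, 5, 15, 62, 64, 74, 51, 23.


Max = 74, Min = 5
Range = 74 - 5 = 69

Range = 69


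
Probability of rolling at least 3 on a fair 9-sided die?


Favorable outcomes (roll ≥ 3): 7
Total outcomes = 9
P = 7/9 = 0.7778

P = 0.7778


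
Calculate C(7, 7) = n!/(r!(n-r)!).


C(7,7) = 7!/(7! × 0!)
= 5040/(5040 × 1)
= 1

C(7,7) = 1


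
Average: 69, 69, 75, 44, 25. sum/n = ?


Sum = 69 + 69 + 75 + 44 + 25 = 282
n = 5
Mean = 282/5 = 56.4000

Mean = 56.4000


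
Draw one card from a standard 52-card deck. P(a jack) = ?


4 jacks in 52 cards
P = 4/52 = 0.0769

P = 0.0769


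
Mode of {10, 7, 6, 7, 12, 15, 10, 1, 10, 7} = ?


Frequencies: 1:1, 6:1, 7:3, 10:3, 12:1, 15:1
Max frequency = 3
Mode = 7, 10

Mode = 7, 10


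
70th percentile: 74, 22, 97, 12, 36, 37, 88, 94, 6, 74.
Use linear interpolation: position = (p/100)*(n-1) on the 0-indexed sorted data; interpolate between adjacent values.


Sorted: 6, 12, 22, 36, 37, 74, 74, 88, 94, 97
n = 10
Index = 70/100 * 9 = 6.3000
Lower = data[6] = 74, Upper = data[7] = 88
P70 = 74 + 0.3000*(14) = 78.2000

P70 = 78.2000


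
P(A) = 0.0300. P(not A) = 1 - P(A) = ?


P(not A) = 1 - 0.0300 = 0.9700

P(not A) = 0.9700


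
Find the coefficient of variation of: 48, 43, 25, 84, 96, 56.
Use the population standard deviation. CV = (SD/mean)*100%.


Mean = 58.6667
SD = 24.2739
CV = (24.2739/58.6667)*100 = 41.3760%

CV = 41.3760%


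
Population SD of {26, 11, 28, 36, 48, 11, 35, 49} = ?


Mean = 30.5000
Variance = 185.7500
SD = sqrt(185.7500) = 13.6290

SD = 13.6290


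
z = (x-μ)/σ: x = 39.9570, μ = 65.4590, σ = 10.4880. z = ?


z = (39.9570 - 65.4590)/10.4880
= -25.5020/10.4880
= -2.4315

z = -2.4315


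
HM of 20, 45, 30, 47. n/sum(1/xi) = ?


Sum of reciprocals = 1/20 + 1/45 + 1/30 + 1/47 = 0.126832
HM = 4/0.126832 = 31.5377

HM = 31.5377


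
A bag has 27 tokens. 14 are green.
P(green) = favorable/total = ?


P = 14/27 = 0.5185

P = 0.5185


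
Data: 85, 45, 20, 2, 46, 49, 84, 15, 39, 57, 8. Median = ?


Sorted: 2, 8, 15, 20, 39, 45, 46, 49, 57, 84, 85
n = 11 (odd)
Middle value = 45

Median = 45


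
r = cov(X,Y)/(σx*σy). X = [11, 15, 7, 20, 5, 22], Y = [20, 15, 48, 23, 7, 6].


Mean X = 13.3333, Mean Y = 19.8333
SD X = 6.289321, SD Y = 14.040616
Cov = -29.777778
r = -29.777778/(6.289321*14.040616) = -0.3372

r = -0.3372


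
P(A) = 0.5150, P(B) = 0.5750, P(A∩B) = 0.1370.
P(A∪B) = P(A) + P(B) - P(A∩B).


P(A∪B) = 0.5150 + 0.5750 - 0.1370
= 1.0900 - 0.1370
= 0.9530

P(A∪B) = 0.9530


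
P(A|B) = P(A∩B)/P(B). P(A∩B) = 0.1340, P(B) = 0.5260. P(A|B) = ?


P(A|B) = 0.1340/0.5260 = 0.2548

P(A|B) = 0.2548


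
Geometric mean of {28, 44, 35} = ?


Product = 28 × 44 × 35 = 43120
GM = 43120^(1/3) = 35.0665

GM = 35.0665


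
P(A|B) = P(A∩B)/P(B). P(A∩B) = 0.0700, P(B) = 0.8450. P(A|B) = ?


P(A|B) = 0.0700/0.8450 = 0.0828

P(A|B) = 0.0828


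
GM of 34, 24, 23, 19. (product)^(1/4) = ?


Product = 34 × 24 × 23 × 19 = 356592
GM = 356592^(1/4) = 24.4367

GM = 24.4367


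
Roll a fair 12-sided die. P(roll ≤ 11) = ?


Favorable outcomes (roll ≤ 11): 11
Total outcomes = 12
P = 11/12 = 0.9167

P = 0.9167


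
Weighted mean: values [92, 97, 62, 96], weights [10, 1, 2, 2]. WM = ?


Numerator = 92*10 + 97*1 + 62*2 + 96*2 = 1333
Denominator = 10 + 1 + 2 + 2 = 15
WM = 1333/15 = 88.8667

WM = 88.8667


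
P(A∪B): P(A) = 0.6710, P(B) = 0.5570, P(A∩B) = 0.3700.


P(A∪B) = 0.6710 + 0.5570 - 0.3700
= 1.2280 - 0.3700
= 0.8580

P(A∪B) = 0.8580


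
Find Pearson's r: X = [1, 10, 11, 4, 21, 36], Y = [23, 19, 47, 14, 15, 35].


Mean X = 13.8333, Mean Y = 25.5000
SD X = 11.739061, SD Y = 11.856784
Cov = 40.750000
r = 40.750000/(11.739061*11.856784) = 0.2928

r = 0.2928


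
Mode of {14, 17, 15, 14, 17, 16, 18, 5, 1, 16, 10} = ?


Frequencies: 1:1, 5:1, 10:1, 14:2, 15:1, 16:2, 17:2, 18:1
Max frequency = 2
Mode = 14, 16, 17

Mode = 14, 16, 17


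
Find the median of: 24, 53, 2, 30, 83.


Sorted: 2, 24, 30, 53, 83
n = 5 (odd)
Middle value = 30

Median = 30


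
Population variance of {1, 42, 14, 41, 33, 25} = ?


Mean = 26.0000
Squared deviations: 625.0000, 256.0000, 144.0000, 225.0000, 49.0000, 1.0000
Sum = 1300.0000
Variance = 1300.0000/6 = 216.6667

Variance = 216.6667


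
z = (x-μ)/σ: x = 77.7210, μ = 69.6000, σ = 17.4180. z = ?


z = (77.7210 - 69.6000)/17.4180
= 8.1210/17.4180
= 0.4662

z = 0.4662


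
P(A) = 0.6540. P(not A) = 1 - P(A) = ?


P(not A) = 1 - 0.6540 = 0.3460

P(not A) = 0.3460


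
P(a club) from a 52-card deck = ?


13 clubs in 52 cards
P = 13/52 = 0.2500

P = 0.2500


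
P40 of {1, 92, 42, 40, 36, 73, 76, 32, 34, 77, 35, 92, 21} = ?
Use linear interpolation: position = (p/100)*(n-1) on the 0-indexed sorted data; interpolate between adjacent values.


Sorted: 1, 21, 32, 34, 35, 36, 40, 42, 73, 76, 77, 92, 92
n = 13
Index = 40/100 * 12 = 4.8000
Lower = data[4] = 35, Upper = data[5] = 36
P40 = 35 + 0.8000*(1) = 35.8000

P40 = 35.8000


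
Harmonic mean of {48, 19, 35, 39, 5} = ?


Sum of reciprocals = 1/48 + 1/19 + 1/35 + 1/39 + 1/5 = 0.327677
HM = 5/0.327677 = 15.2589

HM = 15.2589


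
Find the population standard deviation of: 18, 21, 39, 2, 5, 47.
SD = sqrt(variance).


Mean = 22.0000
Variance = 270.0000
SD = sqrt(270.0000) = 16.4317

SD = 16.4317


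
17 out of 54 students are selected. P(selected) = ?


P = 17/54 = 0.3148

P = 0.3148


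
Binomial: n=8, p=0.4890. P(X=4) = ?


C(8,4) = 70
p^4 = 0.057179
(1-p)^4 = 0.068184
P = 70 * 0.057179 * 0.068184 = 0.2729

P(X=4) = 0.2729


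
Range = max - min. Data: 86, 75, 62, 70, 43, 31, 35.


Max = 86, Min = 31
Range = 86 - 31 = 55

Range = 55


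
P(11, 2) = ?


P(11,2) = 11!/9!
= 39916800/362880
= 110

P(11,2) = 110


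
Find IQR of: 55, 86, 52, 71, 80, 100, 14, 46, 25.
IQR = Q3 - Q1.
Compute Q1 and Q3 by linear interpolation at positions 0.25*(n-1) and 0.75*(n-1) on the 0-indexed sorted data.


Sorted: 14, 25, 46, 52, 55, 71, 80, 86, 100
Q1 (25th %ile) = 46.0000
Q3 (75th %ile) = 80.0000
IQR = 80.0000 - 46.0000 = 34.0000

IQR = 34.0000


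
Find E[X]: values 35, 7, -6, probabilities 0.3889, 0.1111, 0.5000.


E[X] = 35*0.3889 + 7*0.1111 - 6*0.5000
= 13.6115 + 0.7777 - 3.0000
= 11.3892

E[X] = 11.3892


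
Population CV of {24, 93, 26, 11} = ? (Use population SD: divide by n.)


Mean = 38.5000
SD = 31.9883
CV = (31.9883/38.5000)*100 = 83.0864%

CV = 83.0864%


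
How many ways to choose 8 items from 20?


C(20,8) = 20!/(8! × 12!)
= 2432902008176640000/(40320 × 479001600)
= 125970

C(20,8) = 125970


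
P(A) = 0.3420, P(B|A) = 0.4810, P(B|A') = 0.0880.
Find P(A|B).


P(B) = P(B|A)*P(A) + P(B|A')*P(A')
= 0.4810*0.3420 + 0.0880*0.6580
= 0.164502 + 0.057904 = 0.222406
P(A|B) = 0.164502/0.222406 = 0.7396

P(A|B) = 0.7396


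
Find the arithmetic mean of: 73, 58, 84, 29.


Sum = 73 + 58 + 84 + 29 = 244
n = 4
Mean = 244/4 = 61.0000

Mean = 61.0000


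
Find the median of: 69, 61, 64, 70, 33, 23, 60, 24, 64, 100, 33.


Sorted: 23, 24, 33, 33, 60, 61, 64, 64, 69, 70, 100
n = 11 (odd)
Middle value = 61

Median = 61


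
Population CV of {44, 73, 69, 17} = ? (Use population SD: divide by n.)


Mean = 50.7500
SD = 22.4318
CV = (22.4318/50.7500)*100 = 44.2007%

CV = 44.2007%


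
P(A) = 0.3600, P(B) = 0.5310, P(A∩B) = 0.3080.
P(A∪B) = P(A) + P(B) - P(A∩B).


P(A∪B) = 0.3600 + 0.5310 - 0.3080
= 0.8910 - 0.3080
= 0.5830

P(A∪B) = 0.5830


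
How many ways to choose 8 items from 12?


C(12,8) = 12!/(8! × 4!)
= 479001600/(40320 × 24)
= 495

C(12,8) = 495


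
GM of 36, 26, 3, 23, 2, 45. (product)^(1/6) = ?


Product = 36 × 26 × 3 × 23 × 2 × 45 = 5812560
GM = 5812560^(1/6) = 13.4089

GM = 13.4089


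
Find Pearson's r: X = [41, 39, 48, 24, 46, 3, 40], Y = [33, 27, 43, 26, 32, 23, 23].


Mean X = 34.4286, Mean Y = 29.5714
SD X = 14.685825, SD Y = 6.586938
Cov = 61.183673
r = 61.183673/(14.685825*6.586938) = 0.6325

r = 0.6325


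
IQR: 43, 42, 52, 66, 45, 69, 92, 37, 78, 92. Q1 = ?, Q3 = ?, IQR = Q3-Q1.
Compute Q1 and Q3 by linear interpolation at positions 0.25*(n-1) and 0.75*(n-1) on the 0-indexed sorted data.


Sorted: 37, 42, 43, 45, 52, 66, 69, 78, 92, 92
Q1 (25th %ile) = 43.5000
Q3 (75th %ile) = 75.7500
IQR = 75.7500 - 43.5000 = 32.2500

IQR = 32.2500


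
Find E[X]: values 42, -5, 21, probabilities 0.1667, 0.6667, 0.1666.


E[X] = 42*0.1667 - 5*0.6667 + 21*0.1666
= 7.0014 - 3.3335 + 3.4986
= 7.1665

E[X] = 7.1665


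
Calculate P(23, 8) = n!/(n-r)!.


P(23,8) = 23!/15!
= 25852016738884976640000/1307674368000
= 19769460480

P(23,8) = 19769460480


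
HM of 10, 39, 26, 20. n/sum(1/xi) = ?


Sum of reciprocals = 1/10 + 1/39 + 1/26 + 1/20 = 0.214103
HM = 4/0.214103 = 18.6826

HM = 18.6826


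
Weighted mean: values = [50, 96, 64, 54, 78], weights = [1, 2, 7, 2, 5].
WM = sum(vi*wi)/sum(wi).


Numerator = 50*1 + 96*2 + 64*7 + 54*2 + 78*5 = 1188
Denominator = 1 + 2 + 7 + 2 + 5 = 17
WM = 1188/17 = 69.8824

WM = 69.8824


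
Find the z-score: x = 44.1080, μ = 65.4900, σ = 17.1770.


z = (44.1080 - 65.4900)/17.1770
= -21.3820/17.1770
= -1.2448

z = -1.2448


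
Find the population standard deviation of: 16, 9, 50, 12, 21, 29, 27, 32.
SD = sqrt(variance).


Mean = 24.5000
Variance = 151.7500
SD = sqrt(151.7500) = 12.3187

SD = 12.3187


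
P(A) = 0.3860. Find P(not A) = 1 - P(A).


P(not A) = 1 - 0.3860 = 0.6140

P(not A) = 0.6140


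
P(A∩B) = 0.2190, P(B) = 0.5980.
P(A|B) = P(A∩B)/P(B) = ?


P(A|B) = 0.2190/0.5980 = 0.3662

P(A|B) = 0.3662


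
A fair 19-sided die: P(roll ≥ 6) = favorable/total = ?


Favorable outcomes (roll ≥ 6): 14
Total outcomes = 19
P = 14/19 = 0.7368

P = 0.7368


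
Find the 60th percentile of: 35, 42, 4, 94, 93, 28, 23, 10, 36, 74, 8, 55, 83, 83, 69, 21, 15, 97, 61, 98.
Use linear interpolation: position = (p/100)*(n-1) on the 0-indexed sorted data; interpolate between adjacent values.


Sorted: 4, 8, 10, 15, 21, 23, 28, 35, 36, 42, 55, 61, 69, 74, 83, 83, 93, 94, 97, 98
n = 20
Index = 60/100 * 19 = 11.4000
Lower = data[11] = 61, Upper = data[12] = 69
P60 = 61 + 0.4000*(8) = 64.2000

P60 = 64.2000


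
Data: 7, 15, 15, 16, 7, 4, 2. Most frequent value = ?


Frequencies: 2:1, 4:1, 7:2, 15:2, 16:1
Max frequency = 2
Mode = 7, 15

Mode = 7, 15


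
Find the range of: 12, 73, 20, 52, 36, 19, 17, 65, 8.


Max = 73, Min = 8
Range = 73 - 8 = 65

Range = 65


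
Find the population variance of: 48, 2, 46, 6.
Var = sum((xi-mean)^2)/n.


Mean = 25.5000
Squared deviations: 506.2500, 552.2500, 420.2500, 380.2500
Sum = 1859.0000
Variance = 1859.0000/4 = 464.7500

Variance = 464.7500


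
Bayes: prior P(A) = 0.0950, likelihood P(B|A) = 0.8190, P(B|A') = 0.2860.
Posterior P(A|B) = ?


P(B) = P(B|A)*P(A) + P(B|A')*P(A')
= 0.8190*0.0950 + 0.2860*0.9050
= 0.077805 + 0.258830 = 0.336635
P(A|B) = 0.077805/0.336635 = 0.2311

P(A|B) = 0.2311


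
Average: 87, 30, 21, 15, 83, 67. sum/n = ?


Sum = 87 + 30 + 21 + 15 + 83 + 67 = 303
n = 6
Mean = 303/6 = 50.5000

Mean = 50.5000


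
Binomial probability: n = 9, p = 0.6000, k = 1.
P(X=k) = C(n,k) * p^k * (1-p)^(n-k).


C(9,1) = 9
p^1 = 0.600000
(1-p)^8 = 0.000655
P = 9 * 0.600000 * 0.000655 = 0.0035

P(X=1) = 0.0035


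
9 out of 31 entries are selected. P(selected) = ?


P = 9/31 = 0.2903

P = 0.2903


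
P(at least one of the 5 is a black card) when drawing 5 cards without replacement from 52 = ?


P(at least one) = 1 - P(none)
P(none) = (26/52) × (25/51) × (24/50) × (23/49) × (22/48) = 0.025310
P(at least one) = 1 - 0.025310 = 0.9747

P = 0.9747


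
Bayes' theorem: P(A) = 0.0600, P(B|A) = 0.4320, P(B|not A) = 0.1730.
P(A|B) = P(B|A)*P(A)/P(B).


P(B) = P(B|A)*P(A) + P(B|A')*P(A')
= 0.4320*0.0600 + 0.1730*0.9400
= 0.025920 + 0.162620 = 0.188540
P(A|B) = 0.025920/0.188540 = 0.1375

P(A|B) = 0.1375


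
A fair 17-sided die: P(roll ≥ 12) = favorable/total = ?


Favorable outcomes (roll ≥ 12): 6
Total outcomes = 17
P = 6/17 = 0.3529

P = 0.3529


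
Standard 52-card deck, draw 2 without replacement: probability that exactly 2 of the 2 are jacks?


Hypergeometric: P(X=2) = C(4,2)·C(48,0) / C(52,2)
= 6 × 1 / 1326
= 6/1326 = 0.0045

P = 0.0045


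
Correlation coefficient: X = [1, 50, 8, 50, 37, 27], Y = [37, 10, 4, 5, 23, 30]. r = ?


Mean X = 28.8333, Mean Y = 18.1667
SD X = 19.038703, SD Y = 12.641422
Cov = -110.472222
r = -110.472222/(19.038703*12.641422) = -0.4590

r = -0.4590


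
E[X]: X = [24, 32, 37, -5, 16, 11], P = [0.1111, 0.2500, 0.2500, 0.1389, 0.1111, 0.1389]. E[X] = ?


E[X] = 24*0.1111 + 32*0.2500 + 37*0.2500 - 5*0.1389 + 16*0.1111 + 11*0.1389
= 2.6664 + 8.0000 + 9.2500 - 0.6945 + 1.7776 + 1.5279
= 22.5274

E[X] = 22.5274


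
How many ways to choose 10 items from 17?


C(17,10) = 17!/(10! × 7!)
= 355687428096000/(3628800 × 5040)
= 19448

C(17,10) = 19448


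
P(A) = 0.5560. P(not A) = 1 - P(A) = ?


P(not A) = 1 - 0.5560 = 0.4440

P(not A) = 0.4440


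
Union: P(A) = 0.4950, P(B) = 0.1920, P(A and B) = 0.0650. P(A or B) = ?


P(A∪B) = 0.4950 + 0.1920 - 0.0650
= 0.6870 - 0.0650
= 0.6220

P(A∪B) = 0.6220


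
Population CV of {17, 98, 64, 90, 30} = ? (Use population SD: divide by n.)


Mean = 59.8000
SD = 31.9650
CV = (31.9650/59.8000)*100 = 53.4531%

CV = 53.4531%


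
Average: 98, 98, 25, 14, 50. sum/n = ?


Sum = 98 + 98 + 25 + 14 + 50 = 285
n = 5
Mean = 285/5 = 57.0000

Mean = 57.0000


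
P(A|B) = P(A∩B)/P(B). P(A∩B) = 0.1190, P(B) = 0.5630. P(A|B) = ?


P(A|B) = 0.1190/0.5630 = 0.2114

P(A|B) = 0.2114


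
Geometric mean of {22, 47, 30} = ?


Product = 22 × 47 × 30 = 31020
GM = 31020^(1/3) = 31.4206

GM = 31.4206


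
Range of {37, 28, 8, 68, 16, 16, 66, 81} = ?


Max = 81, Min = 8
Range = 81 - 8 = 73

Range = 73


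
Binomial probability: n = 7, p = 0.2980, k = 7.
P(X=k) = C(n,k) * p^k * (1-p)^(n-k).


C(7,7) = 1
p^7 = 0.000209
(1-p)^0 = 1.000000
P = 1 * 0.000209 * 1.000000 = 0.0002

P(X=7) = 0.0002


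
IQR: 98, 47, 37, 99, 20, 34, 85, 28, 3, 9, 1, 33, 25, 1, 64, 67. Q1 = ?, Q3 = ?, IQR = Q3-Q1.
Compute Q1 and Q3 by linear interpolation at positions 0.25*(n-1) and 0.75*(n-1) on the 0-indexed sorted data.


Sorted: 1, 1, 3, 9, 20, 25, 28, 33, 34, 37, 47, 64, 67, 85, 98, 99
Q1 (25th %ile) = 17.2500
Q3 (75th %ile) = 64.7500
IQR = 64.7500 - 17.2500 = 47.5000

IQR = 47.5000


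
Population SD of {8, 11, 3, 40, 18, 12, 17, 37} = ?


Mean = 18.2500
Variance = 156.9375
SD = sqrt(156.9375) = 12.5275

SD = 12.5275


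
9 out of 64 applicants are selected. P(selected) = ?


P = 9/64 = 0.1406

P = 0.1406


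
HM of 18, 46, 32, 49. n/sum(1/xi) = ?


Sum of reciprocals = 1/18 + 1/46 + 1/32 + 1/49 = 0.128953
HM = 4/0.128953 = 31.0191

HM = 31.0191


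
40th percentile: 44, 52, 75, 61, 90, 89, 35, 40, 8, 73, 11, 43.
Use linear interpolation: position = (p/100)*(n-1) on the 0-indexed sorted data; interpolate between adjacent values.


Sorted: 8, 11, 35, 40, 43, 44, 52, 61, 73, 75, 89, 90
n = 12
Index = 40/100 * 11 = 4.4000
Lower = data[4] = 43, Upper = data[5] = 44
P40 = 43 + 0.4000*(1) = 43.4000

P40 = 43.4000


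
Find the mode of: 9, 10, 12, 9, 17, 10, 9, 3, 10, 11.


Frequencies: 3:1, 9:3, 10:3, 11:1, 12:1, 17:1
Max frequency = 3
Mode = 9, 10

Mode = 9, 10


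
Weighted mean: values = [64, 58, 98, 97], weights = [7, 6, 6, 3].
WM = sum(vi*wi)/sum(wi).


Numerator = 64*7 + 58*6 + 98*6 + 97*3 = 1675
Denominator = 7 + 6 + 6 + 3 = 22
WM = 1675/22 = 76.1364

WM = 76.1364


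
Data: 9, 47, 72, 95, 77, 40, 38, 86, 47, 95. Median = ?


Sorted: 9, 38, 40, 47, 47, 72, 77, 86, 95, 95
n = 10 (even)
Middle values: 47 and 72
Median = (47+72)/2 = 59.5000

Median = 59.5000


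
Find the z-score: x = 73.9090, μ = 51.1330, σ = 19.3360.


z = (73.9090 - 51.1330)/19.3360
= 22.7760/19.3360
= 1.1779

z = 1.1779


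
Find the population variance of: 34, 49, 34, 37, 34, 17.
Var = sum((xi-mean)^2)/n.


Mean = 34.1667
Squared deviations: 0.0278, 220.0278, 0.0278, 8.0278, 0.0278, 294.6944
Sum = 522.8333
Variance = 522.8333/6 = 87.1389

Variance = 87.1389


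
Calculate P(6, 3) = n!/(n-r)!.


P(6,3) = 6!/3!
= 720/6
= 120

P(6,3) = 120


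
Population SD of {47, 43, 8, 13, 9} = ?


Mean = 24.0000
Variance = 298.4000
SD = sqrt(298.4000) = 17.2743

SD = 17.2743


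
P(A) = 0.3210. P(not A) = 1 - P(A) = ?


P(not A) = 1 - 0.3210 = 0.6790

P(not A) = 0.6790


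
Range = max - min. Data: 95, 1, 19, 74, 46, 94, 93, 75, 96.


Max = 96, Min = 1
Range = 96 - 1 = 95

Range = 95


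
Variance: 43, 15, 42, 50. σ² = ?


Mean = 37.5000
Squared deviations: 30.2500, 506.2500, 20.2500, 156.2500
Sum = 713.0000
Variance = 713.0000/4 = 178.2500

Variance = 178.2500


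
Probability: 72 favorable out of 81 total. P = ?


P = 72/81 = 0.8889

P = 0.8889


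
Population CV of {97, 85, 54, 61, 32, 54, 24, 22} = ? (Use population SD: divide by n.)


Mean = 53.6250
SD = 25.6561
CV = (25.6561/53.6250)*100 = 47.8435%

CV = 47.8435%


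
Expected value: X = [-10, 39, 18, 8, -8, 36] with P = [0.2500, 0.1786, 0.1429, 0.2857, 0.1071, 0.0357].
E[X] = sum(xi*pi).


E[X] = -10*0.2500 + 39*0.1786 + 18*0.1429 + 8*0.2857 - 8*0.1071 + 36*0.0357
= -2.5000 + 6.9654 + 2.5722 + 2.2856 - 0.8568 + 1.2852
= 9.7516

E[X] = 9.7516


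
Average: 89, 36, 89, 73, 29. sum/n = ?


Sum = 89 + 36 + 89 + 73 + 29 = 316
n = 5
Mean = 316/5 = 63.2000

Mean = 63.2000


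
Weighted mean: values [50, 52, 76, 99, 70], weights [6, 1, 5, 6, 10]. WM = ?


Numerator = 50*6 + 52*1 + 76*5 + 99*6 + 70*10 = 2026
Denominator = 6 + 1 + 5 + 6 + 10 = 28
WM = 2026/28 = 72.3571

WM = 72.3571


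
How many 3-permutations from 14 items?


P(14,3) = 14!/11!
= 87178291200/39916800
= 2184

P(14,3) = 2184


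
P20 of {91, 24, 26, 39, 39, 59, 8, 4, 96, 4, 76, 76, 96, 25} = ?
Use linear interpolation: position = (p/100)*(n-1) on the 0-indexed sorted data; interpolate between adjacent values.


Sorted: 4, 4, 8, 24, 25, 26, 39, 39, 59, 76, 76, 91, 96, 96
n = 14
Index = 20/100 * 13 = 2.6000
Lower = data[2] = 8, Upper = data[3] = 24
P20 = 8 + 0.6000*(16) = 17.6000

P20 = 17.6000


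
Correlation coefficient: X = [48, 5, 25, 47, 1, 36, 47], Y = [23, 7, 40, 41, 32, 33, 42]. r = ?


Mean X = 29.8571, Mean Y = 31.1429
SD X = 18.627388, SD Y = 11.630361
Cov = 107.306122
r = 107.306122/(18.627388*11.630361) = 0.4953

r = 0.4953


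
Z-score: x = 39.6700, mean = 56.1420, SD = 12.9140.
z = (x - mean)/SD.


z = (39.6700 - 56.1420)/12.9140
= -16.4720/12.9140
= -1.2755

z = -1.2755


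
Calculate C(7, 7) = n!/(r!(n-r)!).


C(7,7) = 7!/(7! × 0!)
= 5040/(5040 × 1)
= 1

C(7,7) = 1


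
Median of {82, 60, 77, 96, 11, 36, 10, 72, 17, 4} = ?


Sorted: 4, 10, 11, 17, 36, 60, 72, 77, 82, 96
n = 10 (even)
Middle values: 36 and 60
Median = (36+60)/2 = 48.0000

Median = 48.0000


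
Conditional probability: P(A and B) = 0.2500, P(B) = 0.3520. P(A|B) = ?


P(A|B) = 0.2500/0.3520 = 0.7102

P(A|B) = 0.7102


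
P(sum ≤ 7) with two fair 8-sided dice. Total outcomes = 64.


Total outcomes = 8×8 = 64
Favorable (sum ≤ 7): 21
P = 21/64 = 0.3281

P = 0.3281


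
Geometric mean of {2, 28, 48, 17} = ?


Product = 2 × 28 × 48 × 17 = 45696
GM = 45696^(1/4) = 14.6207

GM = 14.6207


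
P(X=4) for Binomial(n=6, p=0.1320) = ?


C(6,4) = 15
p^4 = 0.000304
(1-p)^2 = 0.753424
P = 15 * 0.000304 * 0.753424 = 0.0034

P(X=4) = 0.0034


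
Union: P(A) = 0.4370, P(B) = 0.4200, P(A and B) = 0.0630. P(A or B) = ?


P(A∪B) = 0.4370 + 0.4200 - 0.0630
= 0.8570 - 0.0630
= 0.7940

P(A∪B) = 0.7940


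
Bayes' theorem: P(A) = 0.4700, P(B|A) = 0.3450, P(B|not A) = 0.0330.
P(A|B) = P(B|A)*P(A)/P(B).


P(B) = P(B|A)*P(A) + P(B|A')*P(A')
= 0.3450*0.4700 + 0.0330*0.5300
= 0.162150 + 0.017490 = 0.179640
P(A|B) = 0.162150/0.179640 = 0.9026

P(A|B) = 0.9026


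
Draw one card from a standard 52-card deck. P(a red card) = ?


26 red cards in 52 cards
P = 26/52 = 0.5000

P = 0.5000


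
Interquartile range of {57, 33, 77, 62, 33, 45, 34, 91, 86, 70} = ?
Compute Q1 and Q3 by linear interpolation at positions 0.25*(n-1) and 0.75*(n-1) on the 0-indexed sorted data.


Sorted: 33, 33, 34, 45, 57, 62, 70, 77, 86, 91
Q1 (25th %ile) = 36.7500
Q3 (75th %ile) = 75.2500
IQR = 75.2500 - 36.7500 = 38.5000

IQR = 38.5000


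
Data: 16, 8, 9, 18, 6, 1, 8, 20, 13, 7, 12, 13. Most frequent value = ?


Frequencies: 1:1, 6:1, 7:1, 8:2, 9:1, 12:1, 13:2, 16:1, 18:1, 20:1
Max frequency = 2
Mode = 8, 13

Mode = 8, 13


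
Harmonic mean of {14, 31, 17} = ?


Sum of reciprocals = 1/14 + 1/31 + 1/17 = 0.162510
HM = 3/0.162510 = 18.4604

HM = 18.4604


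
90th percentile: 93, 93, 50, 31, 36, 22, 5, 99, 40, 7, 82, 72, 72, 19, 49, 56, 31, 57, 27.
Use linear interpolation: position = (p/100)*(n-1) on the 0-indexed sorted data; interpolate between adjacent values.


Sorted: 5, 7, 19, 22, 27, 31, 31, 36, 40, 49, 50, 56, 57, 72, 72, 82, 93, 93, 99
n = 19
Index = 90/100 * 18 = 16.2000
Lower = data[16] = 93, Upper = data[17] = 93
P90 = 93 + 0.2000*(0) = 93.0000

P90 = 93.0000


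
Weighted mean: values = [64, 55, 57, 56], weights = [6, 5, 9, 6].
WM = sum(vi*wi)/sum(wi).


Numerator = 64*6 + 55*5 + 57*9 + 56*6 = 1508
Denominator = 6 + 5 + 9 + 6 = 26
WM = 1508/26 = 58.0000

WM = 58.0000


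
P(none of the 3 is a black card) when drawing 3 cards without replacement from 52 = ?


P(no black cards) = (26/52) × (25/51) × (24/50)
= 0.1176

P = 0.1176


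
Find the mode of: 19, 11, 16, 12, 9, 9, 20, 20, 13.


Frequencies: 9:2, 11:1, 12:1, 13:1, 16:1, 19:1, 20:2
Max frequency = 2
Mode = 9, 20

Mode = 9, 20


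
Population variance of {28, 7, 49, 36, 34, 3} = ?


Mean = 26.1667
Squared deviations: 3.3611, 367.3611, 521.3611, 96.6944, 61.3611, 536.6944
Sum = 1586.8333
Variance = 1586.8333/6 = 264.4722

Variance = 264.4722


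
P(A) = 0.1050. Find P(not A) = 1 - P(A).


P(not A) = 1 - 0.1050 = 0.8950

P(not A) = 0.8950


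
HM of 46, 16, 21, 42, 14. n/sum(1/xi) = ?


Sum of reciprocals = 1/46 + 1/16 + 1/21 + 1/42 + 1/14 = 0.227096
HM = 5/0.227096 = 22.0171

HM = 22.0171


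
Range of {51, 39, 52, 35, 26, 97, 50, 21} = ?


Max = 97, Min = 21
Range = 97 - 21 = 76

Range = 76


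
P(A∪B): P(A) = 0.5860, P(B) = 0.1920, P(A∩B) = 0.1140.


P(A∪B) = 0.5860 + 0.1920 - 0.1140
= 0.7780 - 0.1140
= 0.6640

P(A∪B) = 0.6640


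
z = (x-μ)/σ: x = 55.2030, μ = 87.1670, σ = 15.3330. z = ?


z = (55.2030 - 87.1670)/15.3330
= -31.9640/15.3330
= -2.0847

z = -2.0847


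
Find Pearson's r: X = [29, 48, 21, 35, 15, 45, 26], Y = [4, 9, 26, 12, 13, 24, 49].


Mean X = 31.2857, Mean Y = 19.5714
SD X = 11.246768, SD Y = 14.049475
Cov = -31.877551
r = -31.877551/(11.246768*14.049475) = -0.2017

r = -0.2017


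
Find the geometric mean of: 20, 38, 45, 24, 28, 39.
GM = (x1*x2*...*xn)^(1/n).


Product = 20 × 38 × 45 × 24 × 28 × 39 = 896313600
GM = 896313600^(1/6) = 31.0511

GM = 31.0511


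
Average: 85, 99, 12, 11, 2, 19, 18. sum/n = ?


Sum = 85 + 99 + 12 + 11 + 2 + 19 + 18 = 246
n = 7
Mean = 246/7 = 35.1429

Mean = 35.1429


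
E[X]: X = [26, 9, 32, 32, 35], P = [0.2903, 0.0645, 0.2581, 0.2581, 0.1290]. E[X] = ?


E[X] = 26*0.2903 + 9*0.0645 + 32*0.2581 + 32*0.2581 + 35*0.1290
= 7.5478 + 0.5805 + 8.2592 + 8.2592 + 4.5150
= 29.1617

E[X] = 29.1617


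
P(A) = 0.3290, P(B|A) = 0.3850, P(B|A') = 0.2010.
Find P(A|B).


P(B) = P(B|A)*P(A) + P(B|A')*P(A')
= 0.3850*0.3290 + 0.2010*0.6710
= 0.126665 + 0.134871 = 0.261536
P(A|B) = 0.126665/0.261536 = 0.4843

P(A|B) = 0.4843


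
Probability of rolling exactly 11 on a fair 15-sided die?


Favorable outcomes (roll = 11): 1
Total outcomes = 15
P = 1/15 = 0.0667

P = 0.0667


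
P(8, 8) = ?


P(8,8) = 8!/0!
= 40320/1
= 40320

P(8,8) = 40320


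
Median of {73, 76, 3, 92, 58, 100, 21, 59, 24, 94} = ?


Sorted: 3, 21, 24, 58, 59, 73, 76, 92, 94, 100
n = 10 (even)
Middle values: 59 and 73
Median = (59+73)/2 = 66.0000

Median = 66.0000


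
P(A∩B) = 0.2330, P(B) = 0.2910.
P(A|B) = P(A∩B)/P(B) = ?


P(A|B) = 0.2330/0.2910 = 0.8007

P(A|B) = 0.8007


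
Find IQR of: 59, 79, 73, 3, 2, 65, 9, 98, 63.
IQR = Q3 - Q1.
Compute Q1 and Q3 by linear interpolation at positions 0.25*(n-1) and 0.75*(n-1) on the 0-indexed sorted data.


Sorted: 2, 3, 9, 59, 63, 65, 73, 79, 98
Q1 (25th %ile) = 9.0000
Q3 (75th %ile) = 73.0000
IQR = 73.0000 - 9.0000 = 64.0000

IQR = 64.0000


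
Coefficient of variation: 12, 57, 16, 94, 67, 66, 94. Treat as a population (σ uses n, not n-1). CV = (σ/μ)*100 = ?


Mean = 58.0000
SD = 30.7478
CV = (30.7478/58.0000)*100 = 53.0135%

CV = 53.0135%


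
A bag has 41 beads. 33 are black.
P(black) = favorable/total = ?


P = 33/41 = 0.8049

P = 0.8049


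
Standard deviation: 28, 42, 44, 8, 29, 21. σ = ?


Mean = 28.6667
Variance = 149.8889
SD = sqrt(149.8889) = 12.2429

SD = 12.2429


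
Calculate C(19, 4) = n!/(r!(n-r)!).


C(19,4) = 19!/(4! × 15!)
= 121645100408832000/(24 × 1307674368000)
= 3876

C(19,4) = 3876


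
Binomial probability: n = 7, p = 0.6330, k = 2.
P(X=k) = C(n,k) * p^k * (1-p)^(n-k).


C(7,2) = 21
p^2 = 0.400689
(1-p)^5 = 0.006658
P = 21 * 0.400689 * 0.006658 = 0.0560

P(X=2) = 0.0560


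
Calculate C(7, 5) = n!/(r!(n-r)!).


C(7,5) = 7!/(5! × 2!)
= 5040/(120 × 2)
= 21

C(7,5) = 21


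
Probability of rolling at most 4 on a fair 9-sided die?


Favorable outcomes (roll ≤ 4): 4
Total outcomes = 9
P = 4/9 = 0.4444

P = 0.4444


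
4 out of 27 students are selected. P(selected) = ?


P = 4/27 = 0.1481

P = 0.1481


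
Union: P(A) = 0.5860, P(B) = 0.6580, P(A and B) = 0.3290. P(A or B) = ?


P(A∪B) = 0.5860 + 0.6580 - 0.3290
= 1.2440 - 0.3290
= 0.9150

P(A∪B) = 0.9150


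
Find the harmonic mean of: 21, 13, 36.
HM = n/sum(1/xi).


Sum of reciprocals = 1/21 + 1/13 + 1/36 = 0.152320
HM = 3/0.152320 = 19.6954

HM = 19.6954


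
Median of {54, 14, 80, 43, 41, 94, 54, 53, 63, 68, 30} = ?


Sorted: 14, 30, 41, 43, 53, 54, 54, 63, 68, 80, 94
n = 11 (odd)
Middle value = 54

Median = 54


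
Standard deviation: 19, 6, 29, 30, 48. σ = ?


Mean = 26.4000
Variance = 191.4400
SD = sqrt(191.4400) = 13.8362

SD = 13.8362


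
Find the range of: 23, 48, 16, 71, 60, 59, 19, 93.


Max = 93, Min = 16
Range = 93 - 16 = 77

Range = 77


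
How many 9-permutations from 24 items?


P(24,9) = 24!/15!
= 620448401733239439360000/1307674368000
= 474467051520

P(24,9) = 474467051520


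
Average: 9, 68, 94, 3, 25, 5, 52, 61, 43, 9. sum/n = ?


Sum = 9 + 68 + 94 + 3 + 25 + 5 + 52 + 61 + 43 + 9 = 369
n = 10
Mean = 369/10 = 36.9000

Mean = 36.9000


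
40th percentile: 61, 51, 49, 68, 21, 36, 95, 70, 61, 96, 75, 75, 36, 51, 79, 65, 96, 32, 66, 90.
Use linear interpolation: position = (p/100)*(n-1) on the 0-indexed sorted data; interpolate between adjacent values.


Sorted: 21, 32, 36, 36, 49, 51, 51, 61, 61, 65, 66, 68, 70, 75, 75, 79, 90, 95, 96, 96
n = 20
Index = 40/100 * 19 = 7.6000
Lower = data[7] = 61, Upper = data[8] = 61
P40 = 61 + 0.6000*(0) = 61.0000

P40 = 61.0000


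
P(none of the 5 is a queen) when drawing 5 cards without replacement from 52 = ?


P(no queens) = (48/52) × (47/51) × (46/50) × (45/49) × (44/48)
= 0.6588

P = 0.6588


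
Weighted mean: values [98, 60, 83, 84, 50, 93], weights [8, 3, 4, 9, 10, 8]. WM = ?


Numerator = 98*8 + 60*3 + 83*4 + 84*9 + 50*10 + 93*8 = 3296
Denominator = 8 + 3 + 4 + 9 + 10 + 8 = 42
WM = 3296/42 = 78.4762

WM = 78.4762


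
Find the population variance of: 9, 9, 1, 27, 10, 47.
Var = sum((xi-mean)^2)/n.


Mean = 17.1667
Squared deviations: 66.6944, 66.6944, 261.3611, 96.6944, 51.3611, 890.0278
Sum = 1432.8333
Variance = 1432.8333/6 = 238.8056

Variance = 238.8056


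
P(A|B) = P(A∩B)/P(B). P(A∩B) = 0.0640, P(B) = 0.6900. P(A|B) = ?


P(A|B) = 0.0640/0.6900 = 0.0928

P(A|B) = 0.0928


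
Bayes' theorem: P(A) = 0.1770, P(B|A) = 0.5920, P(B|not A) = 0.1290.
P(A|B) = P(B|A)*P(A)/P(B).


P(B) = P(B|A)*P(A) + P(B|A')*P(A')
= 0.5920*0.1770 + 0.1290*0.8230
= 0.104784 + 0.106167 = 0.210951
P(A|B) = 0.104784/0.210951 = 0.4967

P(A|B) = 0.4967


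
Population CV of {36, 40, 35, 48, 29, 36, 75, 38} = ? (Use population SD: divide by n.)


Mean = 42.1250
SD = 13.3925
CV = (13.3925/42.1250)*100 = 31.7923%

CV = 31.7923%


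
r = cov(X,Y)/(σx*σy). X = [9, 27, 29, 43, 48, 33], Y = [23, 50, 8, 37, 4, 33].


Mean X = 31.5000, Mean Y = 25.8333
SD X = 12.513326, SD Y = 16.139152
Cov = -36.916667
r = -36.916667/(12.513326*16.139152) = -0.1828

r = -0.1828


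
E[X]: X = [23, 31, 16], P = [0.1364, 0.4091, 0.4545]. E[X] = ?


E[X] = 23*0.1364 + 31*0.4091 + 16*0.4545
= 3.1372 + 12.6821 + 7.2720
= 23.0913

E[X] = 23.0913


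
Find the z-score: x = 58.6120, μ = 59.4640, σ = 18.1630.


z = (58.6120 - 59.4640)/18.1630
= -0.8520/18.1630
= -0.0469

z = -0.0469


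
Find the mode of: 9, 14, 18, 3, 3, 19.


Frequencies: 3:2, 9:1, 14:1, 18:1, 19:1
Max frequency = 2
Mode = 3

Mode = 3


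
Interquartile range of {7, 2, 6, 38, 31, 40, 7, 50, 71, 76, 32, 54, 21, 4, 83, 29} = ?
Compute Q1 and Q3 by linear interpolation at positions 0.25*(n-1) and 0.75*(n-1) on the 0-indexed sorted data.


Sorted: 2, 4, 6, 7, 7, 21, 29, 31, 32, 38, 40, 50, 54, 71, 76, 83
Q1 (25th %ile) = 7.0000
Q3 (75th %ile) = 51.0000
IQR = 51.0000 - 7.0000 = 44.0000

IQR = 44.0000


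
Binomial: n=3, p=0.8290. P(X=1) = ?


C(3,1) = 3
p^1 = 0.829000
(1-p)^2 = 0.029241
P = 3 * 0.829000 * 0.029241 = 0.0727

P(X=1) = 0.0727


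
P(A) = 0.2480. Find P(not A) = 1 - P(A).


P(not A) = 1 - 0.2480 = 0.7520

P(not A) = 0.7520


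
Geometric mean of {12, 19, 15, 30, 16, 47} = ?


Product = 12 × 19 × 15 × 30 × 16 × 47 = 77155200
GM = 77155200^(1/6) = 20.6329

GM = 20.6329


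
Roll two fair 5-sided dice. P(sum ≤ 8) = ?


Total outcomes = 5×5 = 25
Favorable (sum ≤ 8): 22
P = 22/25 = 0.8800

P = 0.8800


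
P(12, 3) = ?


P(12,3) = 12!/9!
= 479001600/362880
= 1320

P(12,3) = 1320


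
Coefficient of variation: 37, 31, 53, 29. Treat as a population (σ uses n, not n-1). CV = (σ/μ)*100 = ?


Mean = 37.5000
SD = 9.4207
CV = (9.4207/37.5000)*100 = 25.1219%

CV = 25.1219%


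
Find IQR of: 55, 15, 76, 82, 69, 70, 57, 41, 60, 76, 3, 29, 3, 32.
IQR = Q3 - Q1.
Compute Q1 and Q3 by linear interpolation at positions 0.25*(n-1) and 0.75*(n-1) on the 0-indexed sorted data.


Sorted: 3, 3, 15, 29, 32, 41, 55, 57, 60, 69, 70, 76, 76, 82
Q1 (25th %ile) = 29.7500
Q3 (75th %ile) = 69.7500
IQR = 69.7500 - 29.7500 = 40.0000

IQR = 40.0000


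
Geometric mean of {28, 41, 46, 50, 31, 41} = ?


Product = 28 × 41 × 46 × 50 × 31 × 41 = 3355948400
GM = 3355948400^(1/6) = 38.6933

GM = 38.6933


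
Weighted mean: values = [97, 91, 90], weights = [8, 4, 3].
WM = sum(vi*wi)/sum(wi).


Numerator = 97*8 + 91*4 + 90*3 = 1410
Denominator = 8 + 4 + 3 = 15
WM = 1410/15 = 94.0000

WM = 94.0000


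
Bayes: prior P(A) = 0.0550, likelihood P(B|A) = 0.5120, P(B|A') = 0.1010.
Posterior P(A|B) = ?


P(B) = P(B|A)*P(A) + P(B|A')*P(A')
= 0.5120*0.0550 + 0.1010*0.9450
= 0.028160 + 0.095445 = 0.123605
P(A|B) = 0.028160/0.123605 = 0.2278

P(A|B) = 0.2278


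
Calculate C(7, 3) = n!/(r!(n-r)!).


C(7,3) = 7!/(3! × 4!)
= 5040/(6 × 24)
= 35

C(7,3) = 35


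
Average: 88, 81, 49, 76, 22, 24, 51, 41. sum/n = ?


Sum = 88 + 81 + 49 + 76 + 22 + 24 + 51 + 41 = 432
n = 8
Mean = 432/8 = 54.0000

Mean = 54.0000


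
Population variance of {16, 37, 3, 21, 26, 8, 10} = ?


Mean = 17.2857
Squared deviations: 1.6531, 388.6531, 204.0816, 13.7959, 75.9388, 86.2245, 53.0816
Sum = 823.4286
Variance = 823.4286/7 = 117.6327

Variance = 117.6327


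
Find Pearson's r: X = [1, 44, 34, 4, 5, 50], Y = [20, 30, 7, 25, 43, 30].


Mean X = 23.0000, Mean Y = 25.8333
SD X = 20.248457, SD Y = 10.945572
Cov = -28.666667
r = -28.666667/(20.248457*10.945572) = -0.1293

r = -0.1293


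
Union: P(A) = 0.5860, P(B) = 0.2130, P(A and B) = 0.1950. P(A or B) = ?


P(A∪B) = 0.5860 + 0.2130 - 0.1950
= 0.7990 - 0.1950
= 0.6040

P(A∪B) = 0.6040


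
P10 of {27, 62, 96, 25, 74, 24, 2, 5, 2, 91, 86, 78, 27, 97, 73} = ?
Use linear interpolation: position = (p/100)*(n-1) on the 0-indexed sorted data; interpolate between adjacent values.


Sorted: 2, 2, 5, 24, 25, 27, 27, 62, 73, 74, 78, 86, 91, 96, 97
n = 15
Index = 10/100 * 14 = 1.4000
Lower = data[1] = 2, Upper = data[2] = 5
P10 = 2 + 0.4000*(3) = 3.2000

P10 = 3.2000


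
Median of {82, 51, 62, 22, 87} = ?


Sorted: 22, 51, 62, 82, 87
n = 5 (odd)
Middle value = 62

Median = 62


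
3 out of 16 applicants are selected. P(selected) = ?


P = 3/16 = 0.1875

P = 0.1875


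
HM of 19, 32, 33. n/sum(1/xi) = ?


Sum of reciprocals = 1/19 + 1/32 + 1/33 = 0.114185
HM = 3/0.114185 = 26.2732

HM = 26.2732


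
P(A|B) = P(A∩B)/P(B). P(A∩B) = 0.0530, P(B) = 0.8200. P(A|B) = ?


P(A|B) = 0.0530/0.8200 = 0.0646

P(A|B) = 0.0646


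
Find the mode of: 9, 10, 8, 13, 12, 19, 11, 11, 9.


Frequencies: 8:1, 9:2, 10:1, 11:2, 12:1, 13:1, 19:1
Max frequency = 2
Mode = 9, 11

Mode = 9, 11


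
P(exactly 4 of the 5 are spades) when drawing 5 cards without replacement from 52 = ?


Hypergeometric: P(X=4) = C(13,4)·C(39,1) / C(52,5)
= 715 × 39 / 2598960
= 27885/2598960 = 0.0107

P = 0.0107


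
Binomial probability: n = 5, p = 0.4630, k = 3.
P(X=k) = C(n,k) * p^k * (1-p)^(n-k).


C(5,3) = 10
p^3 = 0.099253
(1-p)^2 = 0.288369
P = 10 * 0.099253 * 0.288369 = 0.2862

P(X=3) = 0.2862


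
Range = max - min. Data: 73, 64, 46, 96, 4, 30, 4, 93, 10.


Max = 96, Min = 4
Range = 96 - 4 = 92

Range = 92


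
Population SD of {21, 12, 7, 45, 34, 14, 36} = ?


Mean = 24.1429
Variance = 175.2653
SD = sqrt(175.2653) = 13.2388

SD = 13.2388


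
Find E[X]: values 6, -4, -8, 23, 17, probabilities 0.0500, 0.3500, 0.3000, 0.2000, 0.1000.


E[X] = 6*0.0500 - 4*0.3500 - 8*0.3000 + 23*0.2000 + 17*0.1000
= 0.3000 - 1.4000 - 2.4000 + 4.6000 + 1.7000
= 2.8000

E[X] = 2.8000


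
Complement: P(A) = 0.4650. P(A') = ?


P(not A) = 1 - 0.4650 = 0.5350

P(not A) = 0.5350


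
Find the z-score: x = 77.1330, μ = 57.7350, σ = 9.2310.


z = (77.1330 - 57.7350)/9.2310
= 19.3980/9.2310
= 2.1014

z = 2.1014


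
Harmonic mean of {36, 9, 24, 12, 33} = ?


Sum of reciprocals = 1/36 + 1/9 + 1/24 + 1/12 + 1/33 = 0.294192
HM = 5/0.294192 = 16.9957

HM = 16.9957


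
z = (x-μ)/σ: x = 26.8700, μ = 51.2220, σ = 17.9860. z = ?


z = (26.8700 - 51.2220)/17.9860
= -24.3520/17.9860
= -1.3539

z = -1.3539


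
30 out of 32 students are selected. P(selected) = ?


P = 30/32 = 0.9375

P = 0.9375


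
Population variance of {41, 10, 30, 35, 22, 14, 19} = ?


Mean = 24.4286
Squared deviations: 274.6122, 208.1837, 31.0408, 111.7551, 5.8980, 108.7551, 29.4694
Sum = 769.7143
Variance = 769.7143/7 = 109.9592

Variance = 109.9592


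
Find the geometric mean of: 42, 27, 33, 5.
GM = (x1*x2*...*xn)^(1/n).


Product = 42 × 27 × 33 × 5 = 187110
GM = 187110^(1/4) = 20.7981

GM = 20.7981


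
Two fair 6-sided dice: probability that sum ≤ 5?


Total outcomes = 6×6 = 36
Favorable (sum ≤ 5): 10
P = 10/36 = 0.2778

P = 0.2778


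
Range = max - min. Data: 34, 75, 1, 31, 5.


Max = 75, Min = 1
Range = 75 - 1 = 74

Range = 74
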